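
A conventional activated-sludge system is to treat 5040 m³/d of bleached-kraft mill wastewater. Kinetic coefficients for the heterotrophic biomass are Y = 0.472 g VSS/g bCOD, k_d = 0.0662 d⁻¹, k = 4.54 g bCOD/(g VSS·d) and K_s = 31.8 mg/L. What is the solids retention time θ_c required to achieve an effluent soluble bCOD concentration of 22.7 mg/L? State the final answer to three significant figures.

From 1/θ_c = Y·k·S/(K_s + S) − k_d: Y·k·S/(K_s+S) = 0.472 × 4.54 × 22.7 / (31.8 + 22.7) = 0.8925 d⁻¹.
θ_c = 1/(μ − k_d) = 1/(0.8925 − 0.0662) = 1/0.8263 = 1.210 d.

θ_c ≈ 1.21 d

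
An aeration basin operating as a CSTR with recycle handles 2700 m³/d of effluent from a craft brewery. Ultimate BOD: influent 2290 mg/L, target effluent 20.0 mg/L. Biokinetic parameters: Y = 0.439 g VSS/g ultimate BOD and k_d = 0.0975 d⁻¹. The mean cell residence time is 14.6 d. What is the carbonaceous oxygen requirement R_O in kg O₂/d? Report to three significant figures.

The observed yield is Y_obs = Y/(1 + k_d·θ_c) = 0.439 / (1 + 0.0975 × 14.6) = 0.439 / 2.423 = 0.1811 g VSS per g ultimate BOD removed.
Mass of ultimate BOD removed per day: Q(S₀ − S) = 2700 × 2270 g/m³ = 6129 kg/d.
Biomass synthesised: P_X = Y_obs × 6129 = 1110 kg VSS/d.
Carbonaceous O₂ demand = substrate oxidised − cell-mass equivalent = 6129 − 1.42 × 1110 = 4552 kg O₂/d.

R_O ≈ 4550 kg O₂/d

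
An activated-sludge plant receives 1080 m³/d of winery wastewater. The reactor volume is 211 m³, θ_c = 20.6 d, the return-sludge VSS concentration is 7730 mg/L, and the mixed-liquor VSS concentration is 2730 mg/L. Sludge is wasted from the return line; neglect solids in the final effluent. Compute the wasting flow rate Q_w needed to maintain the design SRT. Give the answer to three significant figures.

Q_w ≈ 3.62 m³/d

Q_w = (V·X)/(θ_c X_r) = 211.0 × 2730 / (20.6 × 7730) = 3.617 m³/d.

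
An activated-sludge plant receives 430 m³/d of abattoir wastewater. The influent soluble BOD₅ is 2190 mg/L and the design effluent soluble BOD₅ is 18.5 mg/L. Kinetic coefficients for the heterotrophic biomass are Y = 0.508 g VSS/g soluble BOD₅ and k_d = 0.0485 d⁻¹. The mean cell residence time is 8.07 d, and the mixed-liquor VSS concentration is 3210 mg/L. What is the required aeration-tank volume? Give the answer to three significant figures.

V ≈ 857 m³

Rearranging the biomass balance for a CMAS with decay, V = Y·Q·ΔS·θ_c / [X·(1+k_d θ_c)] = 0.508 × 430 × (2190 − 18.5) × 8.07 / [3210 × (1 + 0.0485 × 8.07)] = 3.83×10^6 / 4466 = 857.1 m³.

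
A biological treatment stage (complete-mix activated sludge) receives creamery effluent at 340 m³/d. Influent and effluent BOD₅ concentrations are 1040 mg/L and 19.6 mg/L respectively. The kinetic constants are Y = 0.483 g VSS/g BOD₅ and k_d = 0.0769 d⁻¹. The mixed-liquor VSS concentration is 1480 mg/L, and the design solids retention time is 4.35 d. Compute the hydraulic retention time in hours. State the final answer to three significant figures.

τ ≈ 26.1 h

From the SRT design equation V = Y Q (S₀−S) θ_c / [X (1 + k_d θ_c)] = 0.483 × 340 × (1040 − 19.6) × 4.35 / [1480 × (1 + 0.0769 × 4.35)] = 7.29×10^5 / 1975 = 369.1 m³.
Hydraulic retention time τ = V/Q = 369.1 / 340 = 1.085 d = 26.05 h.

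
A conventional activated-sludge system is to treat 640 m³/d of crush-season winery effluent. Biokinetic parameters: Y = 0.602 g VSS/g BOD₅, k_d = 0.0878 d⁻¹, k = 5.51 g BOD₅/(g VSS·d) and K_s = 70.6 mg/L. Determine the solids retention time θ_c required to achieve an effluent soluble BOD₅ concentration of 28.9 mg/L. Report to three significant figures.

Specific growth rate at S = 28.9 mg/L: μ = YkS/(K_s+S) = 0.602·5.51·28.9/(70.6+28.9) = 0.9634 d⁻¹.
θ_c = 1/(μ − k_d) = 1/(0.9634 − 0.0878) = 1/0.8756 = 1.142 d.

θ_c ≈ 1.14 d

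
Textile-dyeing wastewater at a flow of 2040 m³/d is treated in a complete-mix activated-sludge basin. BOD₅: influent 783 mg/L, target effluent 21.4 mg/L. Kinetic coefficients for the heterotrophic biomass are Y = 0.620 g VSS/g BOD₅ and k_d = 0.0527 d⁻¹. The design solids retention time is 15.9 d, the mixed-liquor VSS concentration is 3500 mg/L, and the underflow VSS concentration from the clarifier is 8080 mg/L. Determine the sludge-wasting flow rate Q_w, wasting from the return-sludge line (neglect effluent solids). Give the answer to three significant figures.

Steady-state biomass mass balance: V·X·(1 + k_d·θ_c) = Y·Q·(S₀ − S)·θ_c, so V = 0.620 × 2040 × (783 − 21.4) × 15.9 / [3500 × (1 + 0.0527 × 15.9)] = 1.53×10^7 / 6433 = 2381 m³.
Q_w = (V·X)/(θ_c X_r) = 2381 × 3500 / (15.9 × 8080) = 64.86 m³/d.

Q_w ≈ 64.9 m³/d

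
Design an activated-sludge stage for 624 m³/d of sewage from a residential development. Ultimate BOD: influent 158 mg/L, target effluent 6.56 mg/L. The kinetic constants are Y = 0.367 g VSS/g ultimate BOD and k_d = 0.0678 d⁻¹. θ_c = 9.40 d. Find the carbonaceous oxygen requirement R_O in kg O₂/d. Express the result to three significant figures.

Y_obs = Y / (1 + k_d θ_c) = 0.367 / (1 + 0.0678 × 9.40) = 0.367 / 1.637 = 0.2241.
ΔS = 158 − 6.56 = 151.4 mg/L, so the substrate removal rate is 624 × 151.4/1000 = 94.50 kg ultimate BOD/d.
Biomass synthesised: P_X = Y_obs × 94.50 = 21.18 kg VSS/d.
R_O = Q·(S₀ − S) − 1.42·P_X = 94.50 − 1.42 × 21.18 = 64.42 kg O₂/d.

R_O ≈ 64.4 kg O₂/d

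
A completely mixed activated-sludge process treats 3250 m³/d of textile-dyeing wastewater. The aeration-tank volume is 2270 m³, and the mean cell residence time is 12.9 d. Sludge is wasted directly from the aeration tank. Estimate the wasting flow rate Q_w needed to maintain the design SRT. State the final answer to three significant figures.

With mixed-liquor wasting, θ_c = V/Q_w, so Q_w = V/θ_c = 2270/12.9 = 176.0 m³/d.

Q_w ≈ 176 m³/d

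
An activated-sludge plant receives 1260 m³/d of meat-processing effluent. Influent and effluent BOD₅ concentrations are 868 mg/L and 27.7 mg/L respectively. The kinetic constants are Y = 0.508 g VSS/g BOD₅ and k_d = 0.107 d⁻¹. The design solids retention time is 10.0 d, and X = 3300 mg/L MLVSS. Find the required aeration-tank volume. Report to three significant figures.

V ≈ 787 m³

From the SRT design equation V = Y Q (S₀−S) θ_c / [X (1 + k_d θ_c)] = 0.508 × 1260 × (868 − 27.7) × 10.0 / [3300 × (1 + 0.107 × 10.0)] = 5.38×10^6 / 6831 = 787.4 m³.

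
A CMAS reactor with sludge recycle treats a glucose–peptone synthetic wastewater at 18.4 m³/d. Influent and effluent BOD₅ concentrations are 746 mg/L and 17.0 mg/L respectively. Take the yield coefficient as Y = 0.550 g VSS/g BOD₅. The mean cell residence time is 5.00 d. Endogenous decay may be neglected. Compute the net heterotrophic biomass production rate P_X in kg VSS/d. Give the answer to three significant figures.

Since k_d ≈ 0, Y_obs = Y = 0.550 g VSS/g BOD₅.
ΔS = 746 − 17.0 = 729.0 mg/L, so the substrate removal rate is 18.4 × 729.0/1000 = 13.41 kg BOD₅/d.
So the net sludge growth is P_X = 0.5500 × 13.41 = 7.377 kg VSS/d.

P_X ≈ 7.38 kg VSS/d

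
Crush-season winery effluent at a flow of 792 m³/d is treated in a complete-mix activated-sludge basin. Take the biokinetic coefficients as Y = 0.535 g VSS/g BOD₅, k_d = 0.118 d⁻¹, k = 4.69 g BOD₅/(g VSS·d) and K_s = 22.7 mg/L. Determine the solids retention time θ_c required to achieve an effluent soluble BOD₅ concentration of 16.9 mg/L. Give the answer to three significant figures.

Specific growth rate at S = 16.9 mg/L: μ = YkS/(K_s+S) = 0.535·4.69·16.9/(22.7+16.9) = 1.071 d⁻¹.
1/θ_c = 1.071 − 0.118 = 0.9528 d⁻¹, so θ_c = 1.050 d.

θ_c ≈ 1.05 d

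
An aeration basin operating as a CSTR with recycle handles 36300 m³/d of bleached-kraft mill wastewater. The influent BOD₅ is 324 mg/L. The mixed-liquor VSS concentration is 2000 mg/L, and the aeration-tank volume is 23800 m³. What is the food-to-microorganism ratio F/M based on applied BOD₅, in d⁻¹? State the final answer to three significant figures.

F/M = applied load / biomass = Q·S₀/(V·X) = 36300 × 324 / (23800 × 2000) = 0.2471 d⁻¹.

F/M ≈ 0.247 d⁻¹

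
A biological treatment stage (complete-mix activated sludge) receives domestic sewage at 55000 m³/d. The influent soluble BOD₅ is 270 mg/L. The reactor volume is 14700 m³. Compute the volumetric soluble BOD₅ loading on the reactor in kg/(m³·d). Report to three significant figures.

L_v ≈ 1.01 kg soluble BOD₅/(m³·d)

Applied soluble BOD₅ load per unit volume = Q·S₀/V = (55000 × 270/1000)/14700 = 1.010 kg soluble BOD₅·m⁻³·d⁻¹.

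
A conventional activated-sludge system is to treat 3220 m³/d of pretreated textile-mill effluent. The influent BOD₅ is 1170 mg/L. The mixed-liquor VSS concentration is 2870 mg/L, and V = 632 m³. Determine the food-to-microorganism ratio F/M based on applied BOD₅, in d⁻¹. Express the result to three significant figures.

F/M = applied load / biomass = Q·S₀/(V·X) = 3220 × 1170 / (632.0 × 2870) = 2.077 d⁻¹.

F/M ≈ 2.08 d⁻¹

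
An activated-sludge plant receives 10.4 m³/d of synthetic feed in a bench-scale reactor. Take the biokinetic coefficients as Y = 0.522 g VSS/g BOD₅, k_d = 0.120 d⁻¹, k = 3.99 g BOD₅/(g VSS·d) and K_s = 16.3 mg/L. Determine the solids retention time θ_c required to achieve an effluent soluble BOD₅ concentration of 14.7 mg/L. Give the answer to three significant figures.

At the target effluent, Y k S/(K_s+S) = 0.522×3.99×14.7/31.00 = 0.9876 d⁻¹.
Then 1/θ_c = μ − k_d = 0.9876 − 0.120 = 0.8676 d⁻¹, giving θ_c = 1.153 d.

θ_c ≈ 1.15 d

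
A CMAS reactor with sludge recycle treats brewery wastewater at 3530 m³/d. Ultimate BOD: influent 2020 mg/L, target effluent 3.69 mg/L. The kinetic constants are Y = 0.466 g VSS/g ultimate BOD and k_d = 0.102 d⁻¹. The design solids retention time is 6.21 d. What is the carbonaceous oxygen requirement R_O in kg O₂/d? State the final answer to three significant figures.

R_O ≈ 4230 kg O₂/d

The observed yield is Y_obs = Y/(1 + k_d·θ_c) = 0.466 / (1 + 0.102 × 6.21) = 0.466 / 1.633 = 0.2853 g VSS per g ultimate BOD removed.
Q·(S₀ − S) = 3530 × (2020 − 3.69) × 10⁻³ = 7118 kg/d removed.
Net sludge production P_X = 0.2853 × 7118 = 2031 kg VSS/d.
Carbonaceous O₂ demand = substrate oxidised − cell-mass equivalent = 7118 − 1.42 × 2031 = 4234 kg O₂/d.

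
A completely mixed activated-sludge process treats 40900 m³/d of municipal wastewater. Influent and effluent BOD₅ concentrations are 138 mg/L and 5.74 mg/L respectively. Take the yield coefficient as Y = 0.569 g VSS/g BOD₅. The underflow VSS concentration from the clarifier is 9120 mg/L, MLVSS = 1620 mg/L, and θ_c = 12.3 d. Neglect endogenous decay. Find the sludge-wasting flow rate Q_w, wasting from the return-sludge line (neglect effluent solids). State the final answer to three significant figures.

Q_w ≈ 337 m³/d

Biomass mass balance (decay neglected): V·X = Y·Q·(S₀ − S)·θ_c, so V = 0.569 × 40900 × (138 − 5.74) × 12.3 / 1620 = 23370 m³.
Wasting from the return line (neglecting effluent solids): Q_w = V·X / (θ_c·X_r) = 23370 × 1620 / (12.3 × 9120) = 337.5 m³/d.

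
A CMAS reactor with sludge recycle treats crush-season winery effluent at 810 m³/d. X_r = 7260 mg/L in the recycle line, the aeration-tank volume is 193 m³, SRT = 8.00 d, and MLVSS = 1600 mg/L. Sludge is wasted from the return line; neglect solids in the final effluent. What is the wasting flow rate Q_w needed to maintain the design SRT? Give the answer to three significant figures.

Q_w = (V·X)/(θ_c X_r) = 193.0 × 1600 / (8.00 × 7260) = 5.317 m³/d.

Q_w ≈ 5.32 m³/d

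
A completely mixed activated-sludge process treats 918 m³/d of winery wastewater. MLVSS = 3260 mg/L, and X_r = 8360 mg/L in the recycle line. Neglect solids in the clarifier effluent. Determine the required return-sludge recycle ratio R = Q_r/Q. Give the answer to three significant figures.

Mass balance around the secondary clarifier (neglecting effluent solids): R = X / (X_r − X) = 3260 / (8360 − 3260) = 0.6392.

R ≈ 0.639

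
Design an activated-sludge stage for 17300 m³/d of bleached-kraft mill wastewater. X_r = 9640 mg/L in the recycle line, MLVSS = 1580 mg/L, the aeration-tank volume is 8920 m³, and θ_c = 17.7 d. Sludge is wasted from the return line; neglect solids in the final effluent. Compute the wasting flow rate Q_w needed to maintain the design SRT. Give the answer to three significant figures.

Q_w = (V·X)/(θ_c X_r) = 8920 × 1580 / (17.7 × 9640) = 82.60 m³/d.

Q_w ≈ 82.6 m³/d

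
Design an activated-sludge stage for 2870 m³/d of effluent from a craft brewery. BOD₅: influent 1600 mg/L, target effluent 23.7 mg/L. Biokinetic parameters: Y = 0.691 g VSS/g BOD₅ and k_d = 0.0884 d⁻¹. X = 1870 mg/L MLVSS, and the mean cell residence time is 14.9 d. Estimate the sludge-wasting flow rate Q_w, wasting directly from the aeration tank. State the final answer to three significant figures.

Rearranging the biomass balance for a CMAS with decay, V = Y·Q·ΔS·θ_c / [X·(1+k_d θ_c)] = 0.691 × 2870 × (1600 − 23.7) × 14.9 / [1870 × (1 + 0.0884 × 14.9)] = 4.66×10^7 / 4333 = 10749 m³.
Wasting from the aeration tank: Q_w = V / θ_c = 10749 / 14.9 = 721.4 m³/d.

Q_w ≈ 721 m³/d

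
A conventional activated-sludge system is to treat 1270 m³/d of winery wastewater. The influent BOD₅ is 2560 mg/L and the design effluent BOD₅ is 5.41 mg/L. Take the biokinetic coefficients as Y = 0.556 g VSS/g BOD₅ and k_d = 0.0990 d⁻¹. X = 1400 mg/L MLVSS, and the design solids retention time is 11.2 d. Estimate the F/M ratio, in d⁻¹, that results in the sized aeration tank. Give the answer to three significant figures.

Steady-state biomass mass balance: V·X·(1 + k_d·θ_c) = Y·Q·(S₀ − S)·θ_c, so V = 0.556 × 1270 × (2560 − 5.41) × 11.2 / [1400 × (1 + 0.0990 × 11.2)] = 2.02×10^7 / 2952 = 6843 m³.
F/M = Q·S₀ / (V·X) = 1270 × 2560 / (6843 × 1400) = 0.3394 g BOD₅·(g VSS·d)⁻¹.

F/M ≈ 0.339 d⁻¹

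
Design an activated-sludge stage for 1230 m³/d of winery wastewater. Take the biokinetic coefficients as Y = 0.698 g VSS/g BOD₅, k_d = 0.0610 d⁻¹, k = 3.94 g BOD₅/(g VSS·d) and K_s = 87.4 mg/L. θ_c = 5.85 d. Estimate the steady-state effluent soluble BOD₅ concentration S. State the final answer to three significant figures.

From the Monod/SRT balance for a CMAS, S = K_s·(1+k_d θ_c)/[θ_c·(Y k − k_d) − 1] = 87.4 × (1 + 0.0610 × 5.85) / [5.85 × (0.698 × 3.94 − 0.0610) − 1] = 118.6 / 14.73 = 8.050 mg/L.

S ≈ 8.05 mg/L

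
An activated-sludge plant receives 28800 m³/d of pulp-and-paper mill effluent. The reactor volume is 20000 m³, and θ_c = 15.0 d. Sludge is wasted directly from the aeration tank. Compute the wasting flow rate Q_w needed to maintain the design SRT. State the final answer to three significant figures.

Q_w ≈ 1330 m³/d

For wasting at MLVSS concentration, Q_w = V/θ_c = 20000/15.0 = 1333 m³/d.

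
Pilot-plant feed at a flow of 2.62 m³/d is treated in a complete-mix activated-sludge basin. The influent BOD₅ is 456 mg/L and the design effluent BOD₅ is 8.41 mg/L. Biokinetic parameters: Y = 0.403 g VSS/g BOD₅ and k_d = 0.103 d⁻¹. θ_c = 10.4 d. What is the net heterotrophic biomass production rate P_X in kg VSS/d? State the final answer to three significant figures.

P_X ≈ 0.228 kg VSS/d

The observed yield is Y_obs = Y/(1 + k_d·θ_c) = 0.403 / (1 + 0.103 × 10.4) = 0.403 / 2.071 = 0.1946 g VSS per g BOD₅ removed.
Mass of BOD₅ removed per day: Q(S₀ − S) = 2.62 × 447.6 g/m³ = 1.173 kg/d.
P_X = Y_obs · Q(S₀ − S) = 0.1946 × 1.173 = 0.2282 kg VSS/d.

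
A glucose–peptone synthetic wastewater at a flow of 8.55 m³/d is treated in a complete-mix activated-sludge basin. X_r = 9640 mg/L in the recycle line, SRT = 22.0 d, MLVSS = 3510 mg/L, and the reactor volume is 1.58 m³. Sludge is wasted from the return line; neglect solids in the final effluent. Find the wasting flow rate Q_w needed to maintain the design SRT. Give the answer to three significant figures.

Q_w ≈ 0.0261 m³/d

Wasting from the return line (neglecting effluent solids): Q_w = V·X / (θ_c·X_r) = 1.580 × 3510 / (22.0 × 9640) = 0.02615 m³/d.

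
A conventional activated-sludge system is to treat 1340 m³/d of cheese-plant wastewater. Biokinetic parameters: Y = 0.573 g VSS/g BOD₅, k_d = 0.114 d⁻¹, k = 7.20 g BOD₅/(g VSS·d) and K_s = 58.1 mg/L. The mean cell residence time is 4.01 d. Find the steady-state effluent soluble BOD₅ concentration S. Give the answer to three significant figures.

Effluent substrate depends only on kinetics and SRT: S = K_s(1 + k_d θ_c) / [θ_c(Yk − k_d) − 1] = 58.1 × (1 + 0.114 × 4.01) / [4.01 × (0.573 × 7.20 − 0.114) − 1] = 84.66 / 15.09 = 5.612 mg/L.

S ≈ 5.61 mg/L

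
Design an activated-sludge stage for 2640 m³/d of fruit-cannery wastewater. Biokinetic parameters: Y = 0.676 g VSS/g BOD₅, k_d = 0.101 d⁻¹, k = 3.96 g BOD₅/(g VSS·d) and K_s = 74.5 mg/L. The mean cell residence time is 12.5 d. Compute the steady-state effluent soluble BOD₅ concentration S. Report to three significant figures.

From the Monod/SRT balance for a CMAS, S = K_s·(1+k_d θ_c)/[θ_c·(Y k − k_d) − 1] = 74.5 × (1 + 0.101 × 12.5) / [12.5 × (0.676 × 3.96 − 0.101) − 1] = 168.6 / 31.20 = 5.403 mg/L.

S ≈ 5.40 mg/L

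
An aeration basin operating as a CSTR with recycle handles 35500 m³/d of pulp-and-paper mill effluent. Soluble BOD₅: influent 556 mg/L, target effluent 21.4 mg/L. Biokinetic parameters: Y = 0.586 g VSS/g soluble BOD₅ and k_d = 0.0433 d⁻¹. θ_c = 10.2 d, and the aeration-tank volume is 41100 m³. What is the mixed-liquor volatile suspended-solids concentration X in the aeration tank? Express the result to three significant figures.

X ≈ 1910 mg/L

From V·X·(1 + k_d·θ_c) = Y·Q·(S₀ − S)·θ_c: X = 0.586 × 35500 × (556 − 21.4) × 10.2 / [41100 × (1 + 0.0433 × 10.2)] = 1914 mg/L.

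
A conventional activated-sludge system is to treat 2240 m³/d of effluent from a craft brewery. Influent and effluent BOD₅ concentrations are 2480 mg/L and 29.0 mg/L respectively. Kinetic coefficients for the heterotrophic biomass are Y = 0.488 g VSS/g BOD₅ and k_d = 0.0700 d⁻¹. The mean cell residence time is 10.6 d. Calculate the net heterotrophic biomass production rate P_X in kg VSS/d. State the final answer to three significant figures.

P_X ≈ 1540 kg VSS/d

Observed yield with endogenous decay: Y_obs = Y / (1 + k_d·θ_c) = 0.488 / (1 + 0.0700 × 10.6) = 0.488 / 1.742 = 0.2801 g VSS/g BOD₅.
Substrate removed = Q·(S₀ − S) = 2240 m³/d × (2480 − 29.0) g/m³ = 5.49×10^6 g/d = 5490 kg/d.
Biomass produced: P_X = Y_obs·Q·ΔS = 0.2801 × 5490 ≈ 1538 kg VSS/d.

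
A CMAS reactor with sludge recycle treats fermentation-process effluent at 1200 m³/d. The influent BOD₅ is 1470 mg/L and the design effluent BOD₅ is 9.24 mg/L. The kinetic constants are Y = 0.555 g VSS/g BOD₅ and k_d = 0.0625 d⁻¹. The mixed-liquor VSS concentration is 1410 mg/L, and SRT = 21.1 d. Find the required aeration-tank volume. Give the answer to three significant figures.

V ≈ 6280 m³

Rearranging the biomass balance for a CMAS with decay, V = Y·Q·ΔS·θ_c / [X·(1+k_d θ_c)] = 0.555 × 1200 × (1470 − 9.24) × 21.1 / [1410 × (1 + 0.0625 × 21.1)] = 2.05×10^7 / 3269 = 6279 m³.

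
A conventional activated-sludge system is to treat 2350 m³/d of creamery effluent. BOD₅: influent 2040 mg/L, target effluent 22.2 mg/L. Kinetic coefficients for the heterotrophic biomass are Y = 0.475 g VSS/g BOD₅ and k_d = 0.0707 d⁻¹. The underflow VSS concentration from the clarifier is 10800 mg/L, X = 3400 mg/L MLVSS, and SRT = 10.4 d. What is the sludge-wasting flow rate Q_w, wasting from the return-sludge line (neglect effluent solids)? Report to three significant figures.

Rearranging the biomass balance for a CMAS with decay, V = Y·Q·ΔS·θ_c / [X·(1+k_d θ_c)] = 0.475 × 2350 × (2040 − 22.2) × 10.4 / [3400 × (1 + 0.0707 × 10.4)] = 2.34×10^7 / 5900 = 3970 m³.
Q_w = (V·X)/(θ_c X_r) = 3970 × 3400 / (10.4 × 10800) = 120.2 m³/d.

Q_w ≈ 120 m³/d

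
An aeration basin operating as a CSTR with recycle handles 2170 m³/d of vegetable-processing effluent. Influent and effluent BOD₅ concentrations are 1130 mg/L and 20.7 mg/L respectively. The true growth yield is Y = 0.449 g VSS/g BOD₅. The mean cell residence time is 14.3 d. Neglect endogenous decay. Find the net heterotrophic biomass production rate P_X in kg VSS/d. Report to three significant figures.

P_X ≈ 1080 kg VSS/d

With endogenous decay neglected, the observed yield equals the true yield: Y_obs = Y = 0.449 g VSS/g BOD₅.
Q·(S₀ − S) = 2170 × (1130 − 20.7) × 10⁻³ = 2407 kg/d removed.
Net biomass production P_X = Y_obs × Q·(S₀ − S) = 0.4490 × 2407 = 1081 kg VSS/d.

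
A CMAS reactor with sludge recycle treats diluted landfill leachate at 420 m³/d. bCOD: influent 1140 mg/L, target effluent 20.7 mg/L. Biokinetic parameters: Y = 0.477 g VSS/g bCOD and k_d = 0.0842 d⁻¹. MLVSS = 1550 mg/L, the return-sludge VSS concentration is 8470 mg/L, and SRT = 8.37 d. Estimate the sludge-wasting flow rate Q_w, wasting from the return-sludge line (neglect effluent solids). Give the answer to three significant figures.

Q_w ≈ 15.5 m³/d

From the SRT design equation V = Y Q (S₀−S) θ_c / [X (1 + k_d θ_c)] = 0.477 × 420 × (1140 − 20.7) × 8.37 / [1550 × (1 + 0.0842 × 8.37)] = 1.88×10^6 / 2642 = 710.3 m³.
θ_c = V·X/(Q_w·X_r) when wasting from the recycle, so Q_w = V·X/(θ_c·X_r) = 710.3 × 1550 / (8.37 × 8470) = 15.53 m³/d.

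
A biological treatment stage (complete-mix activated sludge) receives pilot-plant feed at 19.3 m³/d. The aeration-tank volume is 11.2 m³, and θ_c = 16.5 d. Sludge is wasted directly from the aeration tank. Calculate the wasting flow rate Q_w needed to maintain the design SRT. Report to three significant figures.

Q_w ≈ 0.679 m³/d

Wasting from the aeration tank: Q_w = V / θ_c = 11.20 / 16.5 = 0.6788 m³/d.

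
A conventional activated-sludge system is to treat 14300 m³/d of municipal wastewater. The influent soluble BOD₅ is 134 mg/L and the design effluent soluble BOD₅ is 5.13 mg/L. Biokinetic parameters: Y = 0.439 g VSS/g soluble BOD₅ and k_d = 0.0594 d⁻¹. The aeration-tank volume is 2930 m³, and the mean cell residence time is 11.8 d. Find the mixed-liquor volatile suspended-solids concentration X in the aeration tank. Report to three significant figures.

X = Y·Q·ΔS·θ_c / [V·(1 + k_d θ_c)] = 0.439 × 14300 × (134 − 5.13) × 11.8 / [2930 × (1 + 0.0594 × 11.8)] = 1916 mg/L.

X ≈ 1920 mg/L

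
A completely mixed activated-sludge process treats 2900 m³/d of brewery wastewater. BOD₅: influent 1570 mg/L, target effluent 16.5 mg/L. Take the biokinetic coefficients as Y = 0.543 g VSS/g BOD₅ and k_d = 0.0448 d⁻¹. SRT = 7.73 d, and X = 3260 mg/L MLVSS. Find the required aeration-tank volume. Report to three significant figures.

V ≈ 4310 m³

Rearranging the biomass balance for a CMAS with decay, V = Y·Q·ΔS·θ_c / [X·(1+k_d θ_c)] = 0.543 × 2900 × (1570 − 16.5) × 7.73 / [3260 × (1 + 0.0448 × 7.73)] = 1.89×10^7 / 4389 = 4309 m³.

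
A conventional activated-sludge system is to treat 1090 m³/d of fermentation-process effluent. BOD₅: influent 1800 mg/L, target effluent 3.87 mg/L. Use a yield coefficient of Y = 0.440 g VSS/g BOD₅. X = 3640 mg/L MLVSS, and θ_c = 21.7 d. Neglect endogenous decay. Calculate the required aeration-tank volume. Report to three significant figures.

With k_d = 0 the design equation reduces to V = Y Q (S₀−S) θ_c / X = 0.440 × 1090 × (1800 − 3.87) × 21.7 / 3640 = 5135 m³.

V ≈ 5140 m³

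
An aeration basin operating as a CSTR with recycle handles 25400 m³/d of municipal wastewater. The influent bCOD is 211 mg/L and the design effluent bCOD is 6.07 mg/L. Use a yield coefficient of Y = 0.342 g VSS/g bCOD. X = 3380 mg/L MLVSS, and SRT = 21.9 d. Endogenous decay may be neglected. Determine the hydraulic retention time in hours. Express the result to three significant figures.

τ ≈ 10.9 h

Biomass mass balance (decay neglected): V·X = Y·Q·(S₀ − S)·θ_c, so V = 0.342 × 25400 × (211 − 6.07) × 21.9 / 3380 = 11534 m³.
τ = V/Q = 11534/25400 = 0.4541 d, or 10.90 h.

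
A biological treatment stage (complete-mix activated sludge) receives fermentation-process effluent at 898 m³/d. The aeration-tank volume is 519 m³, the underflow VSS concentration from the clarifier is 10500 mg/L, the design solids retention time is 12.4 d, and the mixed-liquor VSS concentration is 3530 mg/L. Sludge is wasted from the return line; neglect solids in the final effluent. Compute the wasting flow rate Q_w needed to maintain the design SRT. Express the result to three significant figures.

θ_c = V·X/(Q_w·X_r) when wasting from the recycle, so Q_w = V·X/(θ_c·X_r) = 519.0 × 3530 / (12.4 × 10500) = 14.07 m³/d.

Q_w ≈ 14.1 m³/d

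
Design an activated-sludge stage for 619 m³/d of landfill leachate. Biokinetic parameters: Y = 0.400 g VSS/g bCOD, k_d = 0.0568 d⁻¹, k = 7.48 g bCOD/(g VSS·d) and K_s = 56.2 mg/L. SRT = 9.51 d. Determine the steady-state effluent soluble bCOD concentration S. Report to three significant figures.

S ≈ 3.22 mg/L

Effluent substrate depends only on kinetics and SRT: S = K_s(1 + k_d θ_c) / [θ_c(Yk − k_d) − 1] = 56.2 × (1 + 0.0568 × 9.51) / [9.51 × (0.400 × 7.48 − 0.0568) − 1] = 86.56 / 26.91 = 3.216 mg/L.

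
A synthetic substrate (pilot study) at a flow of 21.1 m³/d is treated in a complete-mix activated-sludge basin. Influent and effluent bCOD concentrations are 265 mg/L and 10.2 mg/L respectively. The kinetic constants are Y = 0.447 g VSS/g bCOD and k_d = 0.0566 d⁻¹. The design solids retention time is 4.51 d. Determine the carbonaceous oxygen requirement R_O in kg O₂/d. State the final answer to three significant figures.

R_O ≈ 2.66 kg O₂/d

Observed yield with endogenous decay: Y_obs = Y / (1 + k_d·θ_c) = 0.447 / (1 + 0.0566 × 4.51) = 0.447 / 1.255 = 0.3561 g VSS/g bCOD.
Q·(S₀ − S) = 21.1 × (265 − 10.2) × 10⁻³ = 5.376 kg/d removed.
Biomass synthesised: P_X = Y_obs × 5.376 = 1.914 kg VSS/d.
Carbonaceous O₂ demand = substrate oxidised − cell-mass equivalent = 5.376 − 1.42 × 1.914 = 2.658 kg O₂/d.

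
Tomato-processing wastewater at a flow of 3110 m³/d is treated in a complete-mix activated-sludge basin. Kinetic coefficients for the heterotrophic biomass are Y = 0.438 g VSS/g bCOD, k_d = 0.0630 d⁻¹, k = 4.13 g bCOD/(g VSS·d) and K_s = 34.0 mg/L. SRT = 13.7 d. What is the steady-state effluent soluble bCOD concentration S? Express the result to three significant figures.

Effluent substrate depends only on kinetics and SRT: S = K_s(1 + k_d θ_c) / [θ_c(Yk − k_d) − 1] = 34.0 × (1 + 0.0630 × 13.7) / [13.7 × (0.438 × 4.13 − 0.0630) − 1] = 63.35 / 22.92 = 2.764 mg/L.

S ≈ 2.76 mg/L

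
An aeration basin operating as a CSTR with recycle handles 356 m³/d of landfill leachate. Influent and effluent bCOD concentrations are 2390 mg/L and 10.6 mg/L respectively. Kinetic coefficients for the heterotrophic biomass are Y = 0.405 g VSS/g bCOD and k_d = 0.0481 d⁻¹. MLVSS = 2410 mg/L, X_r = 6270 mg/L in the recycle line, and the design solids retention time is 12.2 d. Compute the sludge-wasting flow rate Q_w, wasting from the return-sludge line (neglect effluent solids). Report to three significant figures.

From the SRT design equation V = Y Q (S₀−S) θ_c / [X (1 + k_d θ_c)] = 0.405 × 356 × (2390 − 10.6) × 12.2 / [2410 × (1 + 0.0481 × 12.2)] = 4.19×10^6 / 3824 = 1094 m³.
θ_c = V·X/(Q_w·X_r) when wasting from the recycle, so Q_w = V·X/(θ_c·X_r) = 1094 × 2410 / (12.2 × 6270) = 34.48 m³/d.

Q_w ≈ 34.5 m³/d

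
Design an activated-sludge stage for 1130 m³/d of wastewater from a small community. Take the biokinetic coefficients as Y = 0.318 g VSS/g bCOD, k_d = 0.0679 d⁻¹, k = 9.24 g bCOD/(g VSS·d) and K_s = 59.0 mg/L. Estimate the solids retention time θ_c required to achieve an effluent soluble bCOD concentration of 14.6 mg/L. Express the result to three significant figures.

θ_c ≈ 1.94 d

From 1/θ_c = Y·k·S/(K_s + S) − k_d: Y·k·S/(K_s+S) = 0.318 × 9.24 × 14.6 / (59.0 + 14.6) = 0.5829 d⁻¹.
θ_c = 1/(μ − k_d) = 1/(0.5829 − 0.0679) = 1/0.5150 = 1.942 d.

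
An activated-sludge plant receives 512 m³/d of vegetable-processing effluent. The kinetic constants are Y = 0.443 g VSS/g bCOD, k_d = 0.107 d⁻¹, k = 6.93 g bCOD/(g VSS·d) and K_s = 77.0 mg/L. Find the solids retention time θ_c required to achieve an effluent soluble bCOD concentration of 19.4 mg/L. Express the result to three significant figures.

Specific growth rate at S = 19.4 mg/L: μ = YkS/(K_s+S) = 0.443·6.93·19.4/(77.0+19.4) = 0.6178 d⁻¹.
1/θ_c = 0.6178 − 0.107 = 0.5108 d⁻¹, so θ_c = 1.958 d.

θ_c ≈ 1.96 d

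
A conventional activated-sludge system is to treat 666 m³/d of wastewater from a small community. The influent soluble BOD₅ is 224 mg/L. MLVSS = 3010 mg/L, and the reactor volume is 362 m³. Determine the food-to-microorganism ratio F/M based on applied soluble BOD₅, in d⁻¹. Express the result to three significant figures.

F/M ≈ 0.137 d⁻¹

F/M = applied load / biomass = Q·S₀/(V·X) = 666 × 224 / (362.0 × 3010) = 0.1369 d⁻¹.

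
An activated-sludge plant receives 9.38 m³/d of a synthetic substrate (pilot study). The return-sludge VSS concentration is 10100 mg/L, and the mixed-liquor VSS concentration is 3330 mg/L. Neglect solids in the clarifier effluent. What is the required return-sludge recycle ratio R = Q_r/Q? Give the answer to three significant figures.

Solids balance on the clarifier gives (1+R)X = R·X_r, so R = X/(X_r − X) = 3330 / (10100 − 3330) = 0.4919.

R ≈ 0.492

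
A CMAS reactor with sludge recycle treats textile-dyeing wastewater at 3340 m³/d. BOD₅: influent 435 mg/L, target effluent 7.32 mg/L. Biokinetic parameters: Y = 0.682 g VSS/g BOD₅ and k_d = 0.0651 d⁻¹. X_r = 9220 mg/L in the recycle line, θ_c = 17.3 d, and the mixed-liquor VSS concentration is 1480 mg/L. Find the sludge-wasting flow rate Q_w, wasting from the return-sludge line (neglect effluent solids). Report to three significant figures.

From the SRT design equation V = Y Q (S₀−S) θ_c / [X (1 + k_d θ_c)] = 0.682 × 3340 × (435 − 7.32) × 17.3 / [1480 × (1 + 0.0651 × 17.3)] = 1.69×10^7 / 3147 = 5356 m³.
Q_w = (V·X)/(θ_c X_r) = 5356 × 1480 / (17.3 × 9220) = 49.69 m³/d.

Q_w ≈ 49.7 m³/d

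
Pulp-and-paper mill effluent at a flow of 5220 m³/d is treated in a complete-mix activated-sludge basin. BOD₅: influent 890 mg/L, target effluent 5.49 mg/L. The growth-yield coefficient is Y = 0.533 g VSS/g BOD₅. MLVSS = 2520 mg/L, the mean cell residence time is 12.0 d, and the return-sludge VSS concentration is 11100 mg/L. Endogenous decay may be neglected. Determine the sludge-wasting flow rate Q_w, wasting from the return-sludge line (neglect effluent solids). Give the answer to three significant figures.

With k_d = 0 the design equation reduces to V = Y Q (S₀−S) θ_c / X = 0.533 × 5220 × (890 − 5.49) × 12.0 / 2520 = 11719 m³.
Q_w = (V·X)/(θ_c X_r) = 11719 × 2520 / (12.0 × 11100) = 221.7 m³/d.

Q_w ≈ 222 m³/d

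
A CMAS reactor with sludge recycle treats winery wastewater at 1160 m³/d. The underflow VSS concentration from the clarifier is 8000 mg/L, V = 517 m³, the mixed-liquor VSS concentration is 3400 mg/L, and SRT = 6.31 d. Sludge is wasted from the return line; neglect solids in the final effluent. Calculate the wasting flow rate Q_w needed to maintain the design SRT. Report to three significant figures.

Q_w = (V·X)/(θ_c X_r) = 517.0 × 3400 / (6.31 × 8000) = 34.82 m³/d.

Q_w ≈ 34.8 m³/d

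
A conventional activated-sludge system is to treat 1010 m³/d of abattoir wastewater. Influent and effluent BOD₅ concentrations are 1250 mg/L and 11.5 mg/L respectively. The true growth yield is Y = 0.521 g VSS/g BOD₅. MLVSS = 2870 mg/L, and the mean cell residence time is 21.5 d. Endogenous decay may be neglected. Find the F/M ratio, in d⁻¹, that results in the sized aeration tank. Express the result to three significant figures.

With k_d = 0 the design equation reduces to V = Y Q (S₀−S) θ_c / X = 0.521 × 1010 × (1250 − 11.5) × 21.5 / 2870 = 4882 m³.
F/M = Q·S₀ / (V·X) = 1010 × 1250 / (4882 × 2870) = 0.09010 g BOD₅·(g VSS·d)⁻¹.

F/M ≈ 0.0901 d⁻¹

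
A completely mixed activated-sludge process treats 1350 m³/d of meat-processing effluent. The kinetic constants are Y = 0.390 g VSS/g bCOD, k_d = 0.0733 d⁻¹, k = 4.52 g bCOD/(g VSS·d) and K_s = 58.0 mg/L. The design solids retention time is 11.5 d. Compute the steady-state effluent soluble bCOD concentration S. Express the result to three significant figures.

S ≈ 5.80 mg/L

For a completely mixed reactor with recycle the Lawrence–McCarty relation gives S = K_s·(1 + k_d·θ_c) / [θ_c·(Y·k − k_d) − 1] = 58.0 × (1 + 0.0733 × 11.5) / [11.5 × (0.390 × 4.52 − 0.0733) − 1] = 106.9 / 18.43 = 5.800 mg/L.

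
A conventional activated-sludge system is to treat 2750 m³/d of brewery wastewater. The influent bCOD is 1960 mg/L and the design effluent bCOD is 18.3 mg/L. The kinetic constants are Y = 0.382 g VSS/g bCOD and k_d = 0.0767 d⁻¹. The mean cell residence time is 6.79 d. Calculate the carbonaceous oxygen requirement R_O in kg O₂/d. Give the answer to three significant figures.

R_O ≈ 3440 kg O₂/d

Observed yield with endogenous decay: Y_obs = Y / (1 + k_d·θ_c) = 0.382 / (1 + 0.0767 × 6.79) = 0.382 / 1.521 = 0.2512 g VSS/g bCOD.
Substrate removed = Q·(S₀ − S) = 2750 m³/d × (1960 − 18.3) g/m³ = 5.34×10^6 g/d = 5340 kg/d.
Biomass synthesised: P_X = Y_obs × 5340 = 1341 kg VSS/d.
Carbonaceous O₂ demand = substrate oxidised − cell-mass equivalent = 5340 − 1.42 × 1341 = 3435 kg O₂/d.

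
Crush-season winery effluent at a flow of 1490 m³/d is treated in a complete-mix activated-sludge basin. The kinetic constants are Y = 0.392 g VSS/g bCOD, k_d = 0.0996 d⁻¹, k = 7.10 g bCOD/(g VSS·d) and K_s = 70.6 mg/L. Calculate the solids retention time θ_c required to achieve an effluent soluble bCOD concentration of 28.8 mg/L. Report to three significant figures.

Specific growth rate at S = 28.8 mg/L: μ = YkS/(K_s+S) = 0.392·7.10·28.8/(70.6+28.8) = 0.8064 d⁻¹.
1/θ_c = 0.8064 − 0.0996 = 0.7068 d⁻¹, so θ_c = 1.415 d.

θ_c ≈ 1.41 d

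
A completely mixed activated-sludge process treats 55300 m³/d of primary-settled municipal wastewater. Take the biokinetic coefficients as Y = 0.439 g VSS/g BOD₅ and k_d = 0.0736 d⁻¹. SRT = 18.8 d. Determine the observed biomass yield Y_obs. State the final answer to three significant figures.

The observed yield is Y_obs = Y/(1 + k_d·θ_c) = 0.439 / (1 + 0.0736 × 18.8) = 0.439 / 2.384 = 0.1842 g VSS per g BOD₅ removed.

Y_obs ≈ 0.184 g VSS/g BOD₅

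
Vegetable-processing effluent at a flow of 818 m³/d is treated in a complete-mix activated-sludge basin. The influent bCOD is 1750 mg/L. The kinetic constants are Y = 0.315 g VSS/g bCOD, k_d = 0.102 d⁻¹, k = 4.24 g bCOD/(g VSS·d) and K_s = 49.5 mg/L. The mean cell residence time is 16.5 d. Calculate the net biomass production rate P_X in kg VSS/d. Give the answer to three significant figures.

P_X ≈ 167 kg VSS/d

From the Monod/SRT balance for a CMAS, S = K_s·(1+k_d θ_c)/[θ_c·(Y k − k_d) − 1] = 49.5 × (1 + 0.102 × 16.5) / [16.5 × (0.315 × 4.24 − 0.102) − 1] = 132.8 / 19.35 = 6.862 mg/L.
Correct the yield for decay: Y_obs = Y/(1 + k_d θ_c) = 0.315 / (1 + 0.102 × 16.5) = 0.315 / 2.683 = 0.1174.
Q·(S₀ − S) = 818 × (1750 − 6.86) × 10⁻³ = 1426 kg/d removed.
Biomass produced: P_X = Y_obs·Q·ΔS = 0.1174 × 1426 ≈ 167.4 kg VSS/d.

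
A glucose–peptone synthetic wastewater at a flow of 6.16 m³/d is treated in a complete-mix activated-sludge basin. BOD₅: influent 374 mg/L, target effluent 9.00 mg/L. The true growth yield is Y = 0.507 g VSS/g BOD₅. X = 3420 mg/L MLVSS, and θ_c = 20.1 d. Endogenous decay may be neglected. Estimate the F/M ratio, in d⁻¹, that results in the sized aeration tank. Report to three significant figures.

F/M ≈ 0.101 d⁻¹

With k_d = 0 the design equation reduces to V = Y Q (S₀−S) θ_c / X = 0.507 × 6.16 × (374 − 9.00) × 20.1 / 3420 = 6.700 m³.
F/M = Q·S₀ / (V·X) = 6.16 × 374 / (6.700 × 3420) = 0.1005 g BOD₅·(g VSS·d)⁻¹.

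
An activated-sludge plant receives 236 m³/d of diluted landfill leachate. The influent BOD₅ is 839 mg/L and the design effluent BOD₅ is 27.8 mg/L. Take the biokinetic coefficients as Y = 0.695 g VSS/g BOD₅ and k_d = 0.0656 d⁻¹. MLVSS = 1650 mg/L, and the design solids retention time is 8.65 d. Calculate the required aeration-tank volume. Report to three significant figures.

V ≈ 445 m³

Rearranging the biomass balance for a CMAS with decay, V = Y·Q·ΔS·θ_c / [X·(1+k_d θ_c)] = 0.695 × 236 × (839 − 27.8) × 8.65 / [1650 × (1 + 0.0656 × 8.65)] = 1.15×10^6 / 2586 = 445.0 m³.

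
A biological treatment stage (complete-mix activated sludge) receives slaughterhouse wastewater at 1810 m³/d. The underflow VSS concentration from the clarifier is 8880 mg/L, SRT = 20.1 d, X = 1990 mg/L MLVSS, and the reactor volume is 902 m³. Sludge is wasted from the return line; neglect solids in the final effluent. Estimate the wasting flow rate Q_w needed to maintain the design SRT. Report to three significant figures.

Wasting from the return line (neglecting effluent solids): Q_w = V·X / (θ_c·X_r) = 902.0 × 1990 / (20.1 × 8880) = 10.06 m³/d.

Q_w ≈ 10.1 m³/d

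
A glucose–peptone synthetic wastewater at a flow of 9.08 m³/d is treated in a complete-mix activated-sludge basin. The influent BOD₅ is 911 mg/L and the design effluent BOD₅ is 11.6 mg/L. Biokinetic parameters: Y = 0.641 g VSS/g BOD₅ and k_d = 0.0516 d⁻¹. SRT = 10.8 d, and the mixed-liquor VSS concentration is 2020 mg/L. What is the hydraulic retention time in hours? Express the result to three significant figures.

τ ≈ 47.5 h

Steady-state biomass mass balance: V·X·(1 + k_d·θ_c) = Y·Q·(S₀ − S)·θ_c, so V = 0.641 × 9.08 × (911 − 11.6) × 10.8 / [2020 × (1 + 0.0516 × 10.8)] = 5.65×10^4 / 3146 = 17.97 m³.
HRT = V/Q = 17.97 m³ / 9.08 m³·d⁻¹ = 1.979 d × 24 = 47.50 h.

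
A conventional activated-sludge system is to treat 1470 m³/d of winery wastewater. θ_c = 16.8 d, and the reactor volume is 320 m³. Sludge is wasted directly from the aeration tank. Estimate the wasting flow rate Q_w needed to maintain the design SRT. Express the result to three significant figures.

Wasting from the aeration tank: Q_w = V / θ_c = 320.0 / 16.8 = 19.05 m³/d.

Q_w ≈ 19.0 m³/d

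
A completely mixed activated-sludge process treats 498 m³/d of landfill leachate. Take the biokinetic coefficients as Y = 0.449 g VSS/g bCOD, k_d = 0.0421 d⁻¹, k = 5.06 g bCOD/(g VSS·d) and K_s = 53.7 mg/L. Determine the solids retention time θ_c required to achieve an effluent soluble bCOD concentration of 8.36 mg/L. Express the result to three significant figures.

θ_c ≈ 3.79 d

From 1/θ_c = Y·k·S/(K_s + S) − k_d: Y·k·S/(K_s+S) = 0.449 × 5.06 × 8.36 / (53.7 + 8.36) = 0.3060 d⁻¹.
θ_c = 1/(μ − k_d) = 1/(0.3060 − 0.0421) = 1/0.2639 = 3.789 d.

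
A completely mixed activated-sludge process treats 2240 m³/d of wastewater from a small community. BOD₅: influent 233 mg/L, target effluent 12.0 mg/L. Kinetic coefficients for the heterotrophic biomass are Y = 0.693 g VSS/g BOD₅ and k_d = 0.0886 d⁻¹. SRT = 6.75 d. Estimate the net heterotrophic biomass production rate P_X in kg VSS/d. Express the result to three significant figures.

P_X ≈ 215 kg VSS/d

Correct the yield for decay: Y_obs = Y/(1 + k_d θ_c) = 0.693 / (1 + 0.0886 × 6.75) = 0.693 / 1.598 = 0.4337.
Q·(S₀ − S) = 2240 × (233 − 12.0) × 10⁻³ = 495.0 kg/d removed.
Net biomass production P_X = Y_obs × Q·(S₀ − S) = 0.4337 × 495.0 = 214.7 kg VSS/d.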